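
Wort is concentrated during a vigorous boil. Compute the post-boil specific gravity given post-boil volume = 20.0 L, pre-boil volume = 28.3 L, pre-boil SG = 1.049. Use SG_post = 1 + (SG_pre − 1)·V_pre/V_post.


pts_pre = (1.049 − 1)·1000 = 49.0000
pts_post = 49.0000·28.3/20.0 = 69.3350
SG_post = 1 + 69.3350/1000

1.0693


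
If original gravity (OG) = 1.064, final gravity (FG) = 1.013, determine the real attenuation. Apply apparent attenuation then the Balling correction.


AA = (OG−FG)/(OG−1)·100;  RA = AA·0.8192
AA = (1.064 − 1.013)/(1.064 − 1)·100 = 79.6875
RA = 79.6875·0.8192

65.2800 %


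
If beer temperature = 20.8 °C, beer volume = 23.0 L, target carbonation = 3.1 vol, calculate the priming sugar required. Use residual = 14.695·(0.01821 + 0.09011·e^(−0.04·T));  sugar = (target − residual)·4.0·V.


residual = 14.695·(0.01821 + 0.09011·e^(−0.04·20.8)) = 0.8438
sugar = (3.1 − 0.8438)·4.0·23.0

207.5663 g


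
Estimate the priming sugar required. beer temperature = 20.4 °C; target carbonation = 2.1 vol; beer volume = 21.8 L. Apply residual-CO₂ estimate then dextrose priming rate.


residual = 14.695·(0.01821 + 0.09011·e^(−0.04·T));  sugar = (target − residual)·4.0·V
residual = 14.695·(0.01821 + 0.09011·e^(−0.04·20.4)) = 0.8531
sugar = (2.1 − 0.8531)·4.0·21.8

108.7263 g


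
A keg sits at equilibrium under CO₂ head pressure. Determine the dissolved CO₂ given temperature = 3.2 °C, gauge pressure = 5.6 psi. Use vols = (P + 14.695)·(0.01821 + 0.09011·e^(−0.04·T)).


vols = (5.6 + 14.695)·(0.01821 + 0.09011·e^(−0.04·3.2))

1.9786 volumes


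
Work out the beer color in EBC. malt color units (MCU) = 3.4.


SRM = 1.4922·MCU^0.6859;  EBC = SRM·1.97
SRM = 1.4922·3.4^0.6859 = 3.4544
EBC = 3.4544·1.97

6.8051 EBC


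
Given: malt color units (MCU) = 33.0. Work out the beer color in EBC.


SRM = 1.4922·MCU^0.6859;  EBC = SRM·1.97
SRM = 1.4922·33.0^0.6859 = 16.4201
EBC = 16.4201·1.97

32.3476 EBC


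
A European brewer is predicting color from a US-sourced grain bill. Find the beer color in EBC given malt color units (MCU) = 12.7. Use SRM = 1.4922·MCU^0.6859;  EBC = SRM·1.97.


SRM = 1.4922·12.7^0.6859 = 8.5295
EBC = 8.5295·1.97

16.8032 EBC


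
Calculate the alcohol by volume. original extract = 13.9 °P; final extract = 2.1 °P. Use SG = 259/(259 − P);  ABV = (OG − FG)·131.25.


OG = 259/(259 − 13.9) = 1.0567
FG = 259/(259 − 2.1) = 1.0082
ABV = (1.0567 − 1.0082)·131.25

6.3705 % ABV


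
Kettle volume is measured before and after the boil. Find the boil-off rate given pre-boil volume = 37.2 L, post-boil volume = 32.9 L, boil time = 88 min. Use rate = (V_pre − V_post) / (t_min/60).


rate = (37.2 − 32.9) / (88/60)

2.9318 L/hr


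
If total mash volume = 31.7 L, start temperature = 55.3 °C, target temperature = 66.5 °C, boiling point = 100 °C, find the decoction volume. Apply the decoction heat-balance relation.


V_dec = V_total·(T_target − T_start)/(T_boil − T_start)
V_dec = 31.7·(66.5 − 55.3)/(100 − 55.3)

7.9427 L


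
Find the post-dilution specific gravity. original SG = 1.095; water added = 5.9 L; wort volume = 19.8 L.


SG_new = 1 + (SG_old − 1)·V_old/(V_old + V_water)
pts = (1.095 − 1)·1000·19.8/(19.8 + 5.9) = 73.1907
SG_new = 1 + 73.1907/1000

1.0732


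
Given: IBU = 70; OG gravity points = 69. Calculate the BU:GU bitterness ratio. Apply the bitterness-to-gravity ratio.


BU:GU = IBU / OG_points
BU:GU = 70 / 69

1.0145


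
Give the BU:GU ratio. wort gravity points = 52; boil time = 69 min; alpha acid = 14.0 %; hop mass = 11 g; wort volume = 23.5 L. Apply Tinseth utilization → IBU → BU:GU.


U = 1.65·0.000125^(GP/1000)·(1−e^(−0.04t))/4.15;  IBU = (α/100)·m·U·1000/V;  BU:GU = IBU/GP
U = 1.65·0.000125^(52/1000)·(1−e^(−0.04·69))/4.15 = 0.2334
IBU = (14.0/100)·11·0.2334·1000/23.5 = 15.2944
BU:GU = 15.2944/52

0.2941


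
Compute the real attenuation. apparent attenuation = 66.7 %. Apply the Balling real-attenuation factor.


RA = AA · 0.8192
RA = 66.7 · 0.8192

54.6406 %


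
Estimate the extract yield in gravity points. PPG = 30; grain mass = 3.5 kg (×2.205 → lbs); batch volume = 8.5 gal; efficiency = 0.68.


points = lbs × PPG × eff / vol
lbs = 3.5 × 2.205 = 7.7175
points = 7.7175 × 30 × 0.68 / 8.5

18.5220 points


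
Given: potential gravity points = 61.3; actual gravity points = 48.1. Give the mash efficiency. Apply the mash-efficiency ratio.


efficiency = actual / potential × 100
efficiency = 48.1 / 61.3 × 100

78.4666 %


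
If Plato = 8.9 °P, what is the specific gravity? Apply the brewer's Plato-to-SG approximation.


SG = 259/(259 − P)
SG = 259/(259 − 8.9)

1.0356


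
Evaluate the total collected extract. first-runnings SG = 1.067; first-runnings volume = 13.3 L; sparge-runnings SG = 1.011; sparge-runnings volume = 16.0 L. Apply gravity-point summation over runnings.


total = Σ (SG_i − 1)·1000·V_i
first = (1.067 − 1)·1000·13.3 = 891.1000
sparge = (1.011 − 1)·1000·16.0 = 176.0000
total = 891.1000 + 176.0000

1067.1000 gravity·L


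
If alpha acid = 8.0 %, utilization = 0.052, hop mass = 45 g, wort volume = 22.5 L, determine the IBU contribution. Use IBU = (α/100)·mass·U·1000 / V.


IBU = (8.0/100)·45·0.052·1000 / 22.5

8.3200 IBU


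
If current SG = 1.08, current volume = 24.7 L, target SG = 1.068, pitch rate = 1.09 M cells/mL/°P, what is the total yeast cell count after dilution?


V_w = V·((SG_c−1)/(SG_t−1)−1);  °P = 259 − 259/SG_t;  cells = rate·(V+V_w)·°P
V_w = 24.7·((1.08−1)/(1.068−1)−1) = 4.3588
V_final = 24.7 + 4.3588 = 29.0588
°P = 259 − 259/1.068 = 16.4906
cells = 1.09·29.0588·16.4906

522.3264 billion cells


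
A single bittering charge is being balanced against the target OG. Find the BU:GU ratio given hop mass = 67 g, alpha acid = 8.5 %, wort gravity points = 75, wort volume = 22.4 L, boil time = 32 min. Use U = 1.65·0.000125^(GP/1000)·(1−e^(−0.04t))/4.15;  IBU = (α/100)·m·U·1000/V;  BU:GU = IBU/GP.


U = 1.65·0.000125^(75/1000)·(1−e^(−0.04·32))/4.15 = 0.1463
IBU = (8.5/100)·67·0.1463·1000/22.4 = 37.1933
BU:GU = 37.1933/75

0.4959


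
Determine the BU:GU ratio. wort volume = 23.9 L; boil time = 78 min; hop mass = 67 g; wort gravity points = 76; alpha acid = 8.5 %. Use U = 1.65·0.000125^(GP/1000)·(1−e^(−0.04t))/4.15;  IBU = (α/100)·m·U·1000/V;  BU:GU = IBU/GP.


U = 1.65·0.000125^(76/1000)·(1−e^(−0.04·78))/4.15 = 0.1919
IBU = (8.5/100)·67·0.1919·1000/23.9 = 45.7386
BU:GU = 45.7386/76

0.6018


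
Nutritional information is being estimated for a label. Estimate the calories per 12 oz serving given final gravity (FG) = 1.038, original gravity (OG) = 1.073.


ABW = (OG−FG)·131.25·0.79/FG;  °P = 259 − 259/SG (for OG→OE and FG→AE);  RE = 0.1808·OE + 0.8192·AE;  Cal = (6.9·ABW + 4·(RE−0.1))·FG·3.55
ABW = (1.073 − 1.038)·131.25·0.79/1.038 = 3.4962
OE = 259 − 259/1.073 = 17.6207 °P
AE = 259 − 259/1.038 = 9.4817 °P
RE = 0.1808·17.6207 + 0.8192·9.4817 = 10.9532 °P
Cal = (6.9·3.4962 + 4·(10.9532−0.1))·1.038·3.55

248.8661 kcal


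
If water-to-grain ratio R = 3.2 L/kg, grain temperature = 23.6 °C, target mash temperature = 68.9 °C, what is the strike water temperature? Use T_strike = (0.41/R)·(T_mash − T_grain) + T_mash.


T_strike = (0.41/3.2)·(68.9 − 23.6) + 68.9

74.7041 °C


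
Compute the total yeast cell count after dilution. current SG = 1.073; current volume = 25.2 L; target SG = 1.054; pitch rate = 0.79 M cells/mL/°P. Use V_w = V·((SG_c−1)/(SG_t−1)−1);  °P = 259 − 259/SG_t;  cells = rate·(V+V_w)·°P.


V_w = 25.2·((1.073−1)/(1.054−1)−1) = 8.8667
V_final = 25.2 + 8.8667 = 34.0667
°P = 259 − 259/1.054 = 13.2694
cells = 0.79·34.0667·13.2694

357.1163 billion cells


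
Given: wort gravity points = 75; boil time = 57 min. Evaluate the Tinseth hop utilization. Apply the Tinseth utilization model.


U = 1.65·0.000125^(GP/1000) · (1 − e^(−0.04·t))/4.15
bigness = 1.65·0.000125^(75/1000) = 0.8409
boil_factor = (1 − e^(−0.04·57))/4.15 = 0.2163
U = 0.8409 · 0.2163

0.1819


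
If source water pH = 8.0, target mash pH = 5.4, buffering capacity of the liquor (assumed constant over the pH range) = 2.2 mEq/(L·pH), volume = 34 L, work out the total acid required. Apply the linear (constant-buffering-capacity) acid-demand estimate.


acid = buffering capacity · (pH_source − pH_target) · V
acid = 2.2 · (8.0 − 5.4) · 34

194.4800 mEq


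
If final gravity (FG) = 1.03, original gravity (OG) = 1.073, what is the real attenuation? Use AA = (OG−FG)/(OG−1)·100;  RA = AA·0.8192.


AA = (1.073 − 1.03)/(1.073 − 1)·100 = 58.9041
RA = 58.9041·0.8192

48.2542 %


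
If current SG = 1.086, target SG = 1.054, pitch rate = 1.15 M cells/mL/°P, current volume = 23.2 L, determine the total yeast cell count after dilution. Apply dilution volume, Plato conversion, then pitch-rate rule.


V_w = V·((SG_c−1)/(SG_t−1)−1);  °P = 259 − 259/SG_t;  cells = rate·(V+V_w)·°P
V_w = 23.2·((1.086−1)/(1.054−1)−1) = 13.7481
V_final = 23.2 + 13.7481 = 36.9481
°P = 259 − 259/1.054 = 13.2694
cells = 1.15·36.9481·13.2694

563.8238 billion cells


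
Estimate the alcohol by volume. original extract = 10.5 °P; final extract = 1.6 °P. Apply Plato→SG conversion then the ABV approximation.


SG = 259/(259 − P);  ABV = (OG − FG)·131.25
OG = 259/(259 − 10.5) = 1.0423
FG = 259/(259 − 1.6) = 1.0062
ABV = (1.0423 − 1.0062)·131.25

4.7299 % ABV


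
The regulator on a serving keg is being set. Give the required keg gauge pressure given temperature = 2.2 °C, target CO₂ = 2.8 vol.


psi = vols/(0.01821 + 0.09011·e^(−0.04·T)) − 14.695
psi = 2.8/(0.01821 + 0.09011·e^(−0.04·2.2)) − 14.695

13.1023 psi


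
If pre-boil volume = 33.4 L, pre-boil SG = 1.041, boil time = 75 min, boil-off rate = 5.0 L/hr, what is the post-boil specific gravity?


V_post = V_pre − rate·(t/60);  SG_post = 1 + (SG_pre−1)·V_pre/V_post
V_post = 33.4 − 5.0·(75/60) = 27.1500
SG_post = 1 + (1.041 − 1)·33.4/27.1500

1.0504


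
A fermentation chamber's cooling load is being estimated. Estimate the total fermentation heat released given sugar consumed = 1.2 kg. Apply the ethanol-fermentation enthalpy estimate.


Q = m_sugar · 590 kJ/kg
Q = 1.2 · 590

708.0000 kJ


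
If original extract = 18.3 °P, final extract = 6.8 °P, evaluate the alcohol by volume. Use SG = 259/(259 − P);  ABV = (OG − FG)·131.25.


OG = 259/(259 − 18.3) = 1.0760
FG = 259/(259 − 6.8) = 1.0270
ABV = (1.0760 − 1.0270)·131.25

6.4398 % ABV


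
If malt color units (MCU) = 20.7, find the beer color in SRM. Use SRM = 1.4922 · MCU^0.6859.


SRM = 1.4922 · 20.7^0.6859

11.9248 SRM


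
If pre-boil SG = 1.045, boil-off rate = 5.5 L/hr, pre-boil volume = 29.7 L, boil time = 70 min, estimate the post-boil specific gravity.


V_post = V_pre − rate·(t/60);  SG_post = 1 + (SG_pre−1)·V_pre/V_post
V_post = 29.7 − 5.5·(70/60) = 23.2833
SG_post = 1 + (1.045 − 1)·29.7/23.2833

1.0574


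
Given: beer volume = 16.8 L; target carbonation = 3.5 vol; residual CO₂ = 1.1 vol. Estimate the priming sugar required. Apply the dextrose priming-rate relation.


sugar = (target − residual)·4.0·V
sugar = (3.5 − 1.1)·4.0·16.8

161.2800 g


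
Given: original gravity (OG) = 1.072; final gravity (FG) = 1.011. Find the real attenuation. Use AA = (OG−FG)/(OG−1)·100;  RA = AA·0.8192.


AA = (1.072 − 1.011)/(1.072 − 1)·100 = 84.7222
RA = 84.7222·0.8192

69.4044 %


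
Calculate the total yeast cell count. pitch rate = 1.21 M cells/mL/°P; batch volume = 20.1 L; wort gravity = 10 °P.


cells (billions) = rate · V_L · °P
cells = 1.21 · 20.1 · 10

243.2100 billion cells


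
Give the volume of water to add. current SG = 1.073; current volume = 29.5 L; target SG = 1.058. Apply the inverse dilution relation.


V_water = V·((SG_curr − 1)/(SG_target − 1) − 1)
V_water = 29.5·((1.073 − 1)/(1.058 − 1) − 1)

7.6293 L


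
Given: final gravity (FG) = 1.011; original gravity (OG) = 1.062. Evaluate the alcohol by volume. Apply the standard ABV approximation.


ABV = (OG − FG) · 131.25
ABV = (1.062 − 1.011) · 131.25

6.6938 % ABV


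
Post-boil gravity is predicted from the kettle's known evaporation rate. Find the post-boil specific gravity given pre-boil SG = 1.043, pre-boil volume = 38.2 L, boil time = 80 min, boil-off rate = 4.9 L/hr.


V_post = V_pre − rate·(t/60);  SG_post = 1 + (SG_pre−1)·V_pre/V_post
V_post = 38.2 − 4.9·(80/60) = 31.6667
SG_post = 1 + (1.043 − 1)·38.2/31.6667

1.0519


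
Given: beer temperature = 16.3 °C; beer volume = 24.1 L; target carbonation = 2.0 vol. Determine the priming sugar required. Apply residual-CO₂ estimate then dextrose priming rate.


residual = 14.695·(0.01821 + 0.09011·e^(−0.04·T));  sugar = (target − residual)·4.0·V
residual = 14.695·(0.01821 + 0.09011·e^(−0.04·16.3)) = 0.9575
sugar = (2.0 − 0.9575)·4.0·24.1

100.4979 g


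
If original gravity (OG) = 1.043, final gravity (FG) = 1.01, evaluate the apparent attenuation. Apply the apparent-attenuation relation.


AA = (OG − FG)/(OG − 1) · 100
AA = (1.043 − 1.01)/(1.043 − 1) · 100

76.7442 %


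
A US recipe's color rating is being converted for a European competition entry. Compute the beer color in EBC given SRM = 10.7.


EBC = SRM · 1.97
EBC = 10.7 · 1.97

21.0790 EBC


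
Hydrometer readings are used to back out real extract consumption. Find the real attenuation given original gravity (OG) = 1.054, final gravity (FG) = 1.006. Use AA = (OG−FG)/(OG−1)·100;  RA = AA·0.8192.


AA = (1.054 − 1.006)/(1.054 − 1)·100 = 88.8889
RA = 88.8889·0.8192

72.8178 %


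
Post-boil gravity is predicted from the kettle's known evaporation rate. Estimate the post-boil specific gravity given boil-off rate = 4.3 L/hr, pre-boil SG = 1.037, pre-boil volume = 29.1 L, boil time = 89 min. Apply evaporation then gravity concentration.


V_post = V_pre − rate·(t/60);  SG_post = 1 + (SG_pre−1)·V_pre/V_post
V_post = 29.1 − 4.3·(89/60) = 22.7217
SG_post = 1 + (1.037 − 1)·29.1/22.7217

1.0474


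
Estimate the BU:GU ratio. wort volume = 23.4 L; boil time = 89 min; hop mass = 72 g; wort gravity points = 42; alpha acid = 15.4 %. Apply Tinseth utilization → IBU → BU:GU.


U = 1.65·0.000125^(GP/1000)·(1−e^(−0.04t))/4.15;  IBU = (α/100)·m·U·1000/V;  BU:GU = IBU/GP
U = 1.65·0.000125^(42/1000)·(1−e^(−0.04·89))/4.15 = 0.2648
IBU = (15.4/100)·72·0.2648·1000/23.4 = 125.4913
BU:GU = 125.4913/42

2.9879


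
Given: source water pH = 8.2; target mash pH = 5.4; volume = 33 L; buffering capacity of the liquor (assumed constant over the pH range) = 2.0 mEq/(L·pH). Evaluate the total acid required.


acid = buffering capacity · (pH_source − pH_target) · V
acid = 2.0 · (8.2 − 5.4) · 33

184.8000 mEq


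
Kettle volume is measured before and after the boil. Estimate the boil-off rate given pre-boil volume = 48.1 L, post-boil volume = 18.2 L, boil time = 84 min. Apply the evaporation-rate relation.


rate = (V_pre − V_post) / (t_min/60)
rate = (48.1 − 18.2) / (84/60)

21.3571 L/hr


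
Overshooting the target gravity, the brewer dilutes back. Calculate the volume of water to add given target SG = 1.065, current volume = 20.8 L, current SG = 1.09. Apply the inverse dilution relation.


V_water = V·((SG_curr − 1)/(SG_target − 1) − 1)
V_water = 20.8·((1.09 − 1)/(1.065 − 1) − 1)

8.0000 L


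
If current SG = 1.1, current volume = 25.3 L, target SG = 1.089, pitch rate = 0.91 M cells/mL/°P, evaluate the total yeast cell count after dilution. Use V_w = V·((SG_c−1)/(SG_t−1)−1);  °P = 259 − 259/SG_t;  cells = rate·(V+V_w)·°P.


V_w = 25.3·((1.1−1)/(1.089−1)−1) = 3.1270
V_final = 25.3 + 3.1270 = 28.4270
°P = 259 − 259/1.089 = 21.1671
cells = 0.91·28.4270·21.1671

547.5626 billion cells


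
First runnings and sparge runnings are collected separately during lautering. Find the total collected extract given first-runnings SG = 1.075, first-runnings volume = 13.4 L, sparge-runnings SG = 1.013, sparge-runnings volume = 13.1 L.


total = Σ (SG_i − 1)·1000·V_i
first = (1.075 − 1)·1000·13.4 = 1005.0000
sparge = (1.013 − 1)·1000·13.1 = 170.3000
total = 1005.0000 + 170.3000

1175.3000 gravity·L


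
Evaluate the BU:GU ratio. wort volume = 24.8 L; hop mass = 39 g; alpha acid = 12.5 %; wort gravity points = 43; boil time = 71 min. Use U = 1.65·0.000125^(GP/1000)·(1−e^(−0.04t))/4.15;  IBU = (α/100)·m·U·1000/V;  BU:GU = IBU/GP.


U = 1.65·0.000125^(43/1000)·(1−e^(−0.04·71))/4.15 = 0.2544
IBU = (12.5/100)·39·0.2544·1000/24.8 = 50.0012
BU:GU = 50.0012/43

1.1628


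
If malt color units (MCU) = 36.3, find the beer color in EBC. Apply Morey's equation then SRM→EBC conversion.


SRM = 1.4922·MCU^0.6859;  EBC = SRM·1.97
SRM = 1.4922·36.3^0.6859 = 17.5294
EBC = 17.5294·1.97

34.5329 EBC


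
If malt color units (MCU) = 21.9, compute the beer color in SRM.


SRM = 1.4922 · MCU^0.6859
SRM = 1.4922 · 21.9^0.6859

12.3947 SRM


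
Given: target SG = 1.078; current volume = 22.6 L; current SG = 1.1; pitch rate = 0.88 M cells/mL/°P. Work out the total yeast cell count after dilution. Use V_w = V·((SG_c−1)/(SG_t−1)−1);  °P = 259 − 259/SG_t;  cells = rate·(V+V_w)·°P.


V_w = 22.6·((1.1−1)/(1.078−1)−1) = 6.3744
V_final = 22.6 + 6.3744 = 28.9744
°P = 259 − 259/1.078 = 18.7403
cells = 0.88·28.9744·18.7403

477.8286 billion cells


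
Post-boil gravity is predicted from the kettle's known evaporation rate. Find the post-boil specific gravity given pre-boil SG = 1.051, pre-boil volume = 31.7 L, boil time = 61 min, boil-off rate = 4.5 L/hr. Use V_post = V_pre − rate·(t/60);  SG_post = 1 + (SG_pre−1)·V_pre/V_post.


V_post = 31.7 − 4.5·(61/60) = 27.1250
SG_post = 1 + (1.051 − 1)·31.7/27.1250

1.0596


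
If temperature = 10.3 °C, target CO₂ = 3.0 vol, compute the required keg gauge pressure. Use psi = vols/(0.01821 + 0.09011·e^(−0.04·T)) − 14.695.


psi = 3.0/(0.01821 + 0.09011·e^(−0.04·10.3)) − 14.695

23.8198 psi


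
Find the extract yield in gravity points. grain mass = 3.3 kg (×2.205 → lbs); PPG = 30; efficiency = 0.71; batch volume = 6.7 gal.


points = lbs × PPG × eff / vol
lbs = 3.3 × 2.205 = 7.2765
points = 7.2765 × 30 × 0.71 / 6.7

23.1328 points


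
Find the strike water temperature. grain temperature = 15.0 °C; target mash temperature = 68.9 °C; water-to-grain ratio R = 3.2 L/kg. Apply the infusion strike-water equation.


T_strike = (0.41/R)·(T_mash − T_grain) + T_mash
T_strike = (0.41/3.2)·(68.9 − 15.0) + 68.9

75.8059 °C


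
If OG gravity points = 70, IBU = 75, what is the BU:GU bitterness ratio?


BU:GU = IBU / OG_points
BU:GU = 75 / 70

1.0714


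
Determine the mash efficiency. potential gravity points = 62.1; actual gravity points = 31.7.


efficiency = actual / potential × 100
efficiency = 31.7 / 62.1 × 100

51.0467 %


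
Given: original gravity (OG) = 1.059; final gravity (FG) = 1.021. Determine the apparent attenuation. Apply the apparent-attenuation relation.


AA = (OG − FG)/(OG − 1) · 100
AA = (1.059 − 1.021)/(1.059 − 1) · 100

64.4068 %


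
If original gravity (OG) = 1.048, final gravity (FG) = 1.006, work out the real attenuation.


AA = (OG−FG)/(OG−1)·100;  RA = AA·0.8192
AA = (1.048 − 1.006)/(1.048 − 1)·100 = 87.5000
RA = 87.5000·0.8192

71.6800 %


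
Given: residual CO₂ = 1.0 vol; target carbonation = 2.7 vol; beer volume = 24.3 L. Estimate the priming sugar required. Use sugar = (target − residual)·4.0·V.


sugar = (2.7 − 1.0)·4.0·24.3

165.2400 g


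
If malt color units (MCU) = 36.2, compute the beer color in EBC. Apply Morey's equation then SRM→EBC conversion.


SRM = 1.4922·MCU^0.6859;  EBC = SRM·1.97
SRM = 1.4922·36.2^0.6859 = 17.4963
EBC = 17.4963·1.97

34.4676 EBC


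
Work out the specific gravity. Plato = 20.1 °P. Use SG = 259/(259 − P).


SG = 259/(259 − 20.1)

1.0841


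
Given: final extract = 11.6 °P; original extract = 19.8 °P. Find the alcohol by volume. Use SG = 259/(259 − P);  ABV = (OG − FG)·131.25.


OG = 259/(259 − 19.8) = 1.0828
FG = 259/(259 − 11.6) = 1.0469
ABV = (1.0828 − 1.0469)·131.25

4.7103 % ABV


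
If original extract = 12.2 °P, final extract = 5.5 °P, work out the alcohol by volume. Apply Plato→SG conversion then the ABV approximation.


SG = 259/(259 − P);  ABV = (OG − FG)·131.25
OG = 259/(259 − 12.2) = 1.0494
FG = 259/(259 − 5.5) = 1.0217
ABV = (1.0494 − 1.0217)·131.25

3.6404 % ABV


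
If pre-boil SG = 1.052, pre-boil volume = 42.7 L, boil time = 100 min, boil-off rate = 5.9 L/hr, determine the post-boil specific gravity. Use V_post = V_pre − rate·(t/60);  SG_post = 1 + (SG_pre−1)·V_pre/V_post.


V_post = 42.7 − 5.9·(100/60) = 32.8667
SG_post = 1 + (1.052 − 1)·42.7/32.8667

1.0676


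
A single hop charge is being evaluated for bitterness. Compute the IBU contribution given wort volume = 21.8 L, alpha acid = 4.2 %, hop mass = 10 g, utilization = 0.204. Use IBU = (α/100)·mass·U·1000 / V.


IBU = (4.2/100)·10·0.204·1000 / 21.8

3.9303 IBU


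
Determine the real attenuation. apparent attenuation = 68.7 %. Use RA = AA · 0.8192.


RA = 68.7 · 0.8192

56.2790 %


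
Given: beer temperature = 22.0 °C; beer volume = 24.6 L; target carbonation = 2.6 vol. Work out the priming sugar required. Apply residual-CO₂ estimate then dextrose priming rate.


residual = 14.695·(0.01821 + 0.09011·e^(−0.04·T));  sugar = (target − residual)·4.0·V
residual = 14.695·(0.01821 + 0.09011·e^(−0.04·22.0)) = 0.8168
sugar = (2.6 − 0.8168)·4.0·24.6

175.4632 g


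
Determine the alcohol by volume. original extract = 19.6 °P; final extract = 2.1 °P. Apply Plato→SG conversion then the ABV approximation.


SG = 259/(259 − P);  ABV = (OG − FG)·131.25
OG = 259/(259 − 19.6) = 1.0819
FG = 259/(259 − 2.1) = 1.0082
ABV = (1.0819 − 1.0082)·131.25

9.6727 % ABV


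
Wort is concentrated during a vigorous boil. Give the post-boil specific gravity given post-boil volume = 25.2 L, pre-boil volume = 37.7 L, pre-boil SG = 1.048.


SG_post = 1 + (SG_pre − 1)·V_pre/V_post
pts_pre = (1.048 − 1)·1000 = 48.0000
pts_post = 48.0000·37.7/25.2 = 71.8095
SG_post = 1 + 71.8095/1000

1.0718


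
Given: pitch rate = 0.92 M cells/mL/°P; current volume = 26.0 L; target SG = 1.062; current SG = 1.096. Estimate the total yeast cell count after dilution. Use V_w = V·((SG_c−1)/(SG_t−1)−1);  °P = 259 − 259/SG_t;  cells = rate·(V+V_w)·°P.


V_w = 26.0·((1.096−1)/(1.062−1)−1) = 14.2581
V_final = 26.0 + 14.2581 = 40.2581
°P = 259 − 259/1.062 = 15.1205
cells = 0.92·40.2581·15.1205

560.0253 billion cells


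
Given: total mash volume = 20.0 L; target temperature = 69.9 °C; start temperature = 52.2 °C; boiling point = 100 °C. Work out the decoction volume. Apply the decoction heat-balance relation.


V_dec = V_total·(T_target − T_start)/(T_boil − T_start)
V_dec = 20.0·(69.9 − 52.2)/(100 − 52.2)

7.4059 L


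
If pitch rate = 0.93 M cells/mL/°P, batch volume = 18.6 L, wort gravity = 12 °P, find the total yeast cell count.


cells (billions) = rate · V_L · °P
cells = 0.93 · 18.6 · 12

207.5760 billion cells


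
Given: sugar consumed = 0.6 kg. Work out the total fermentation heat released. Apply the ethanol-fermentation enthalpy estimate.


Q = m_sugar · 590 kJ/kg
Q = 0.6 · 590

354.0000 kJ


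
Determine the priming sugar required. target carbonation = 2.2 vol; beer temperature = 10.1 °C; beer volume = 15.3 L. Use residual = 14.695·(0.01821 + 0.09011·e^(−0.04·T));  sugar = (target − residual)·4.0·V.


residual = 14.695·(0.01821 + 0.09011·e^(−0.04·10.1)) = 1.1517
sugar = (2.2 − 1.1517)·4.0·15.3

64.1579 g


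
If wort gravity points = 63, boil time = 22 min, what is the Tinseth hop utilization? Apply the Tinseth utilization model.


U = 1.65·0.000125^(GP/1000) · (1 − e^(−0.04·t))/4.15
bigness = 1.65·0.000125^(63/1000) = 0.9367
boil_factor = (1 − e^(−0.04·22))/4.15 = 0.1410
U = 0.9367 · 0.1410

0.1321


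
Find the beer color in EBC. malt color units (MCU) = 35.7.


SRM = 1.4922·MCU^0.6859;  EBC = SRM·1.97
SRM = 1.4922·35.7^0.6859 = 17.3301
EBC = 17.3301·1.97

34.1404 EBC


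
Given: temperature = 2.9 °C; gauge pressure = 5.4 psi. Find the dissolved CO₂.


vols = (P + 14.695)·(0.01821 + 0.09011·e^(−0.04·T))
vols = (5.4 + 14.695)·(0.01821 + 0.09011·e^(−0.04·2.9))

1.9784 volumes


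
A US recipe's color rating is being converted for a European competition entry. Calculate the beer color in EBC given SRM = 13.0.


EBC = SRM · 1.97
EBC = 13.0 · 1.97

25.6100 EBC


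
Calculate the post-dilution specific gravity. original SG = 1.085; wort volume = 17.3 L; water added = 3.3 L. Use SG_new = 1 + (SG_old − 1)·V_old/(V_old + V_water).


pts = (1.085 − 1)·1000·17.3/(17.3 + 3.3) = 71.3835
SG_new = 1 + 71.3835/1000

1.0714


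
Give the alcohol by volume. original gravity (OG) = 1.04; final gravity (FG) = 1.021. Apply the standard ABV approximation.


ABV = (OG − FG) · 131.25
ABV = (1.04 − 1.021) · 131.25

2.4938 % ABV


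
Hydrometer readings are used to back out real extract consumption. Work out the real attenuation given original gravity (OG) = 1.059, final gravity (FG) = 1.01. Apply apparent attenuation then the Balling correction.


AA = (OG−FG)/(OG−1)·100;  RA = AA·0.8192
AA = (1.059 − 1.01)/(1.059 − 1)·100 = 83.0508
RA = 83.0508·0.8192

68.0353 %


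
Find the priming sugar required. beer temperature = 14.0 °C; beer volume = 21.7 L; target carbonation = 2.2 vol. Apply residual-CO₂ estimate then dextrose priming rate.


residual = 14.695·(0.01821 + 0.09011·e^(−0.04·T));  sugar = (target − residual)·4.0·V
residual = 14.695·(0.01821 + 0.09011·e^(−0.04·14.0)) = 1.0240
sugar = (2.2 − 1.0240)·4.0·21.7

102.0792 g


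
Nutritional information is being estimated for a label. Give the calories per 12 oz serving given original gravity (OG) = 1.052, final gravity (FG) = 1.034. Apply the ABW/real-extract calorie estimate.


ABW = (OG−FG)·131.25·0.79/FG;  °P = 259 − 259/SG (for OG→OE and FG→AE);  RE = 0.1808·OE + 0.8192·AE;  Cal = (6.9·ABW + 4·(RE−0.1))·FG·3.55
ABW = (1.052 − 1.034)·131.25·0.79/1.034 = 1.8050
OE = 259 − 259/1.052 = 12.8023 °P
AE = 259 − 259/1.034 = 8.5164 °P
RE = 0.1808·12.8023 + 0.8192·8.5164 = 9.2913 °P
Cal = (6.9·1.8050 + 4·(9.2913−0.1))·1.034·3.55

180.6712 kcal


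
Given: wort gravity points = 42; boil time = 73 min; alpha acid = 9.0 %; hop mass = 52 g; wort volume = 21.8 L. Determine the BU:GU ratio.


U = 1.65·0.000125^(GP/1000)·(1−e^(−0.04t))/4.15;  IBU = (α/100)·m·U·1000/V;  BU:GU = IBU/GP
U = 1.65·0.000125^(42/1000)·(1−e^(−0.04·73))/4.15 = 0.2579
IBU = (9.0/100)·52·0.2579·1000/21.8 = 55.3627
BU:GU = 55.3627/42

1.3182


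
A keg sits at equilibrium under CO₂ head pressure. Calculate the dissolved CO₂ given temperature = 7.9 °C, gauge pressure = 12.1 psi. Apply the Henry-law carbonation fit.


vols = (P + 14.695)·(0.01821 + 0.09011·e^(−0.04·T))
vols = (12.1 + 14.695)·(0.01821 + 0.09011·e^(−0.04·7.9))

2.2482 volumes


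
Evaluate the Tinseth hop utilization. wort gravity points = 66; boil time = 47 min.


U = 1.65·0.000125^(GP/1000) · (1 − e^(−0.04·t))/4.15
bigness = 1.65·0.000125^(66/1000) = 0.9118
boil_factor = (1 − e^(−0.04·47))/4.15 = 0.2042
U = 0.9118 · 0.2042

0.1862


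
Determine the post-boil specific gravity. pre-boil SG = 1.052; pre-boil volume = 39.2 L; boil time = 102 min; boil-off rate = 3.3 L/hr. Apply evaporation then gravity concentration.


V_post = V_pre − rate·(t/60);  SG_post = 1 + (SG_pre−1)·V_pre/V_post
V_post = 39.2 − 3.3·(102/60) = 33.5900
SG_post = 1 + (1.052 − 1)·39.2/33.5900

1.0607


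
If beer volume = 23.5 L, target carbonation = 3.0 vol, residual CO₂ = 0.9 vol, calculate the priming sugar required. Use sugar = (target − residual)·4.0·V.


sugar = (3.0 − 0.9)·4.0·23.5

197.4000 g


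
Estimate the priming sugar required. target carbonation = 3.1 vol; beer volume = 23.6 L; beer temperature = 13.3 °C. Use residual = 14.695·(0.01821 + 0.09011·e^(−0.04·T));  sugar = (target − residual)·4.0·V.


residual = 14.695·(0.01821 + 0.09011·e^(−0.04·13.3)) = 1.0454
sugar = (3.1 − 1.0454)·4.0·23.6

193.9496 g


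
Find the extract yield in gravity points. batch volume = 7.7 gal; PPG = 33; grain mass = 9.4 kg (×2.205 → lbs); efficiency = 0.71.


points = lbs × PPG × eff / vol
lbs = 9.4 × 2.205 = 20.7270
points = 20.7270 × 33 × 0.71 / 7.7

63.0693 points


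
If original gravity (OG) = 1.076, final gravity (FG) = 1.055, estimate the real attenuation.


AA = (OG−FG)/(OG−1)·100;  RA = AA·0.8192
AA = (1.076 − 1.055)/(1.076 − 1)·100 = 27.6316
RA = 27.6316·0.8192

22.6358 %


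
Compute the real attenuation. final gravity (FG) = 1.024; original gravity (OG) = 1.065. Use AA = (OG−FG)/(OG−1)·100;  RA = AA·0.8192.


AA = (1.065 − 1.024)/(1.065 − 1)·100 = 63.0769
RA = 63.0769·0.8192

51.6726 %


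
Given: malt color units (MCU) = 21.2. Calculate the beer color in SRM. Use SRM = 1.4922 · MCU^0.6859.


SRM = 1.4922 · 21.2^0.6859

12.1216 SRM


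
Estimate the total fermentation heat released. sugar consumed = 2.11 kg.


Q = m_sugar · 590 kJ/kg
Q = 2.11 · 590

1244.9000 kJ


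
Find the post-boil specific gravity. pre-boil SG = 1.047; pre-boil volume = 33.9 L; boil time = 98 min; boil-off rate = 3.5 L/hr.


V_post = V_pre − rate·(t/60);  SG_post = 1 + (SG_pre−1)·V_pre/V_post
V_post = 33.9 − 3.5·(98/60) = 28.1833
SG_post = 1 + (1.047 − 1)·33.9/28.1833

1.0565


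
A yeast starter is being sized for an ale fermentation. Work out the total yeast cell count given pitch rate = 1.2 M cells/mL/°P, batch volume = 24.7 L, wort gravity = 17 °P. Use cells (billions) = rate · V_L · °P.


cells = 1.2 · 24.7 · 17

503.8800 billion cells


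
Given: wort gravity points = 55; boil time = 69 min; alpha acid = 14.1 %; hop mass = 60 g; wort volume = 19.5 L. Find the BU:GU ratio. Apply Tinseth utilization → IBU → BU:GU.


U = 1.65·0.000125^(GP/1000)·(1−e^(−0.04t))/4.15;  IBU = (α/100)·m·U·1000/V;  BU:GU = IBU/GP
U = 1.65·0.000125^(55/1000)·(1−e^(−0.04·69))/4.15 = 0.2272
IBU = (14.1/100)·60·0.2272·1000/19.5 = 98.5612
BU:GU = 98.5612/55

1.7920


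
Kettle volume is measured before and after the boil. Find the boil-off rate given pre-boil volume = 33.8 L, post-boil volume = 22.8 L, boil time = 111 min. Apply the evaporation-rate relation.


rate = (V_pre − V_post) / (t_min/60)
rate = (33.8 − 22.8) / (111/60)

5.9459 L/hr


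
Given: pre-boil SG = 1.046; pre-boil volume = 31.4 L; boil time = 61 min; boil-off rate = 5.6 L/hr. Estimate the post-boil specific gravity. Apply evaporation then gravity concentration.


V_post = V_pre − rate·(t/60);  SG_post = 1 + (SG_pre−1)·V_pre/V_post
V_post = 31.4 − 5.6·(61/60) = 25.7067
SG_post = 1 + (1.046 − 1)·31.4/25.7067

1.0562


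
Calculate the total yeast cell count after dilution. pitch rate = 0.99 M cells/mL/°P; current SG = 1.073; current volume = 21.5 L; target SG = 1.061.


V_w = V·((SG_c−1)/(SG_t−1)−1);  °P = 259 − 259/SG_t;  cells = rate·(V+V_w)·°P
V_w = 21.5·((1.073−1)/(1.061−1)−1) = 4.2295
V_final = 21.5 + 4.2295 = 25.7295
°P = 259 − 259/1.061 = 14.8907
cells = 0.99·25.7295·14.8907

379.2983 billion cells


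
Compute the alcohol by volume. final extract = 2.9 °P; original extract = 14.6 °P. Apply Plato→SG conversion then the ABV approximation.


SG = 259/(259 − P);  ABV = (OG − FG)·131.25
OG = 259/(259 − 14.6) = 1.0597
FG = 259/(259 − 2.9) = 1.0113
ABV = (1.0597 − 1.0113)·131.25

6.3544 % ABV


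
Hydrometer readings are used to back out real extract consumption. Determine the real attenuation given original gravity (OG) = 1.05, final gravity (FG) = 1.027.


AA = (OG−FG)/(OG−1)·100;  RA = AA·0.8192
AA = (1.05 − 1.027)/(1.05 − 1)·100 = 46.0000
RA = 46.0000·0.8192

37.6832 %


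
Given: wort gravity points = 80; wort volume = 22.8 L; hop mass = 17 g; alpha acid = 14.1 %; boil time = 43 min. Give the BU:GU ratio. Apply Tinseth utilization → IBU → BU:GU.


U = 1.65·0.000125^(GP/1000)·(1−e^(−0.04t))/4.15;  IBU = (α/100)·m·U·1000/V;  BU:GU = IBU/GP
U = 1.65·0.000125^(80/1000)·(1−e^(−0.04·43))/4.15 = 0.1590
IBU = (14.1/100)·17·0.1590·1000/22.8 = 16.7198
BU:GU = 16.7198/80

0.2090


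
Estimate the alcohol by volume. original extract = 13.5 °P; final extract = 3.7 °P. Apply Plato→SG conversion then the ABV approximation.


SG = 259/(259 − P);  ABV = (OG − FG)·131.25
OG = 259/(259 − 13.5) = 1.0550
FG = 259/(259 − 3.7) = 1.0145
ABV = (1.0550 − 1.0145)·131.25

5.3152 % ABV


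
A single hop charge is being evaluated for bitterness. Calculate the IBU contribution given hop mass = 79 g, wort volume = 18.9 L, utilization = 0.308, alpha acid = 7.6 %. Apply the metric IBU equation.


IBU = (α/100)·mass·U·1000 / V
IBU = (7.6/100)·79·0.308·1000 / 18.9

97.8430 IBU


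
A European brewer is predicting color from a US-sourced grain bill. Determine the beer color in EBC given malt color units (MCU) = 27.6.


SRM = 1.4922·MCU^0.6859;  EBC = SRM·1.97
SRM = 1.4922·27.6^0.6859 = 14.5260
EBC = 14.5260·1.97

28.6163 EBC


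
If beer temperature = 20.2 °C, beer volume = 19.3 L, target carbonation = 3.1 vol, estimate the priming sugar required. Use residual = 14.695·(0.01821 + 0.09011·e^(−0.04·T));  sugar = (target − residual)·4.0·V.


residual = 14.695·(0.01821 + 0.09011·e^(−0.04·20.2)) = 0.8578
sugar = (3.1 − 0.8578)·4.0·19.3

173.0946 g


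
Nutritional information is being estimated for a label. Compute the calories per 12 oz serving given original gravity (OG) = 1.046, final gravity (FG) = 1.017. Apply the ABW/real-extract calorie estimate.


ABW = (OG−FG)·131.25·0.79/FG;  °P = 259 − 259/SG (for OG→OE and FG→AE);  RE = 0.1808·OE + 0.8192·AE;  Cal = (6.9·ABW + 4·(RE−0.1))·FG·3.55
ABW = (1.046 − 1.017)·131.25·0.79/1.017 = 2.9567
OE = 259 − 259/1.046 = 11.3901 °P
AE = 259 − 259/1.017 = 4.3294 °P
RE = 0.1808·11.3901 + 0.8192·4.3294 = 5.6060 °P
Cal = (6.9·2.9567 + 4·(5.6060−0.1))·1.017·3.55

153.1688 kcal


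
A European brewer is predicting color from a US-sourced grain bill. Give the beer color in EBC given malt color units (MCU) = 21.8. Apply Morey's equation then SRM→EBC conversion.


SRM = 1.4922·MCU^0.6859;  EBC = SRM·1.97
SRM = 1.4922·21.8^0.6859 = 12.3559
EBC = 12.3559·1.97

24.3411 EBC


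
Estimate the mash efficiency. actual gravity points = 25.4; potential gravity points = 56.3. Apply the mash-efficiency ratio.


efficiency = actual / potential × 100
efficiency = 25.4 / 56.3 × 100

45.1155 %


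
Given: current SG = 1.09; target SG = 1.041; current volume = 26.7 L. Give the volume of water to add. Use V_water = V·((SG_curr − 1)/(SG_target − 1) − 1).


V_water = 26.7·((1.09 − 1)/(1.041 − 1) − 1)

31.9098 L


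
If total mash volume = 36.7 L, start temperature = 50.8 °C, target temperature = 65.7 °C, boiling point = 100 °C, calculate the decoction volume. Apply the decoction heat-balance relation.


V_dec = V_total·(T_target − T_start)/(T_boil − T_start)
V_dec = 36.7·(65.7 − 50.8)/(100 − 50.8)

11.1144 L


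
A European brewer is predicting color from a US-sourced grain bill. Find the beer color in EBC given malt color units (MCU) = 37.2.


SRM = 1.4922·MCU^0.6859;  EBC = SRM·1.97
SRM = 1.4922·37.2^0.6859 = 17.8264
EBC = 17.8264·1.97

35.1179 EBC


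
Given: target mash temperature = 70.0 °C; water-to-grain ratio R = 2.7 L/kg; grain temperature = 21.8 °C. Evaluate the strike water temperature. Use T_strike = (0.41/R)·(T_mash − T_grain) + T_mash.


T_strike = (0.41/2.7)·(70.0 − 21.8) + 70.0

77.3193 °C


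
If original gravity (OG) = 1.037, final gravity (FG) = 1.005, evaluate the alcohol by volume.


ABV = (OG − FG) · 131.25
ABV = (1.037 − 1.005) · 131.25

4.2000 % ABV


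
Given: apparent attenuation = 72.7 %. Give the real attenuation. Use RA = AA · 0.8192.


RA = 72.7 · 0.8192

59.5558 %


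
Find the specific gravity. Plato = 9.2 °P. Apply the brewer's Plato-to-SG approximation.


SG = 259/(259 − P)
SG = 259/(259 − 9.2)

1.0368


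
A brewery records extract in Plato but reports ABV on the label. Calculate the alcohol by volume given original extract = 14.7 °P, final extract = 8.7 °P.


SG = 259/(259 − P);  ABV = (OG − FG)·131.25
OG = 259/(259 − 14.7) = 1.0602
FG = 259/(259 − 8.7) = 1.0348
ABV = (1.0602 − 1.0348)·131.25

3.3355 % ABV


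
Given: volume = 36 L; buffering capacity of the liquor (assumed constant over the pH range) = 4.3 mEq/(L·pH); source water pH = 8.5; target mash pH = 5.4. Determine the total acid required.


acid = buffering capacity · (pH_source − pH_target) · V
acid = 4.3 · (8.5 − 5.4) · 36

479.8800 mEq


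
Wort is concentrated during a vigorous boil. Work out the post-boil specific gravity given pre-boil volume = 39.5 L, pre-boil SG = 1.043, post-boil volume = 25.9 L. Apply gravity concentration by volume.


SG_post = 1 + (SG_pre − 1)·V_pre/V_post
pts_pre = (1.043 − 1)·1000 = 43.0000
pts_post = 43.0000·39.5/25.9 = 65.5792
SG_post = 1 + 65.5792/1000

1.0656


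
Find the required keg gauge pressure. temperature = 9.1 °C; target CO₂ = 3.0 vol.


psi = vols/(0.01821 + 0.09011·e^(−0.04·T)) − 14.695
psi = 3.0/(0.01821 + 0.09011·e^(−0.04·9.1)) − 14.695

22.4215 psi


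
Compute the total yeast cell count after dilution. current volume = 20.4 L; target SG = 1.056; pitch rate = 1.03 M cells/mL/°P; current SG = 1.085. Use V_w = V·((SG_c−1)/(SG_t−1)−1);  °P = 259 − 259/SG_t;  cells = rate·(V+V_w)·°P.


V_w = 20.4·((1.085−1)/(1.056−1)−1) = 10.5643
V_final = 20.4 + 10.5643 = 30.9643
°P = 259 − 259/1.056 = 13.7348
cells = 1.03·30.9643·13.7348

438.0485 billion cells


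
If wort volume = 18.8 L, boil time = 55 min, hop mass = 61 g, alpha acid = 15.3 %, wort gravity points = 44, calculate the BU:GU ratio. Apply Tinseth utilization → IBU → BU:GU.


U = 1.65·0.000125^(GP/1000)·(1−e^(−0.04t))/4.15;  IBU = (α/100)·m·U·1000/V;  BU:GU = IBU/GP
U = 1.65·0.000125^(44/1000)·(1−e^(−0.04·55))/4.15 = 0.2381
IBU = (15.3/100)·61·0.2381·1000/18.8 = 118.1847
BU:GU = 118.1847/44

2.6860


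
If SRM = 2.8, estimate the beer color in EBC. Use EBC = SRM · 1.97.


EBC = 2.8 · 1.97

5.5160 EBC


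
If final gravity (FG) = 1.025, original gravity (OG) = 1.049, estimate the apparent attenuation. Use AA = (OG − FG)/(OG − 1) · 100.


AA = (1.049 − 1.025)/(1.049 − 1) · 100

48.9796 %


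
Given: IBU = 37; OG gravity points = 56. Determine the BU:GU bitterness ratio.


BU:GU = IBU / OG_points
BU:GU = 37 / 56

0.6607


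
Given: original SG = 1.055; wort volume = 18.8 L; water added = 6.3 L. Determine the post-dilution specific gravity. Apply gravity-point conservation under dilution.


SG_new = 1 + (SG_old − 1)·V_old/(V_old + V_water)
pts = (1.055 − 1)·1000·18.8/(18.8 + 6.3) = 41.1952
SG_new = 1 + 41.1952/1000

1.0412
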